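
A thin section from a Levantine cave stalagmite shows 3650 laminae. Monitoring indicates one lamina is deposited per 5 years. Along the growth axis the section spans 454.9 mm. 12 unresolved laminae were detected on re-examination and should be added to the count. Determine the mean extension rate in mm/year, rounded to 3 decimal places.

0.025 mm/year

True lamina count = 3650 + 12 = 3662.
At 5 years per lamina, 3662 × 5 = 18310 years.
454.9 mm over 18310 years gives 454.9 / 18310 ≈ 0.025 mm/year.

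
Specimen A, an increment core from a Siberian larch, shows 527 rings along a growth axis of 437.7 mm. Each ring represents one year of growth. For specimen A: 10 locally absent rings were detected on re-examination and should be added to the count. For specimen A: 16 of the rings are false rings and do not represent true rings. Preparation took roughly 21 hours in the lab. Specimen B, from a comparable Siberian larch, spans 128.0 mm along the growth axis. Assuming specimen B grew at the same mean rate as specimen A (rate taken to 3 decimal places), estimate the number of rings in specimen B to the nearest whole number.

152 rings

Specimen A: adjusted count: 527 − 16 + 10 = 521 rings.
A: Mean rate = 437.7 mm / 521 years ≈ 0.840 mm/year.
For B, 128.0 / 0.840 = 152.38 years ≈ 152 rings.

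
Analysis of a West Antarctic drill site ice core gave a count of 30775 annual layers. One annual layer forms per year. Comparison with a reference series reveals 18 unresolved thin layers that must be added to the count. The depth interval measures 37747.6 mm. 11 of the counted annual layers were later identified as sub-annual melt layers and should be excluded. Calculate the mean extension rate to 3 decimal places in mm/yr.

1.226 mm/yr

True annual layer count = 30775 − 11 + 18 = 30782.
Mean rate = 37747.6 mm / 30782 years ≈ 1.226 mm/yr.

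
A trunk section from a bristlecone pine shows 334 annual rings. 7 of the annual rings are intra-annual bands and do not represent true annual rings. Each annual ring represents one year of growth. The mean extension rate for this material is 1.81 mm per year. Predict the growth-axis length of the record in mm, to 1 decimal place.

591.9 mm

Adjusted count: 334 − 7 = 327 annual rings.
Predicted length = 1.81 mm/year × 327 years = 591.9 mm.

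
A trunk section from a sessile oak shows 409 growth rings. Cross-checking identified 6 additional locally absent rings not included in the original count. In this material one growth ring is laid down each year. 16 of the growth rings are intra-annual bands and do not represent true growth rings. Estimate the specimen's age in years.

Adjusted count: 409 − 16 + 6 = 399 growth rings.
One growth ring per year makes the duration 399 years.

399 years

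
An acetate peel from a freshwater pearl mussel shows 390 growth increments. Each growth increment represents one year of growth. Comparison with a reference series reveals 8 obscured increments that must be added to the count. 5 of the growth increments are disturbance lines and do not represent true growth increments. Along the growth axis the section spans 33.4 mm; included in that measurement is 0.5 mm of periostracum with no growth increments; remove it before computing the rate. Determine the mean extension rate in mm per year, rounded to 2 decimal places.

Correcting the raw count gives 390 − 5 + 8 = 393 true growth increments.
Net length = 33.4 − 0.5 = 32.9 mm.
Extension rate ≈ 32.9 / 393 = 0.08 mm per year.

0.08 mm per year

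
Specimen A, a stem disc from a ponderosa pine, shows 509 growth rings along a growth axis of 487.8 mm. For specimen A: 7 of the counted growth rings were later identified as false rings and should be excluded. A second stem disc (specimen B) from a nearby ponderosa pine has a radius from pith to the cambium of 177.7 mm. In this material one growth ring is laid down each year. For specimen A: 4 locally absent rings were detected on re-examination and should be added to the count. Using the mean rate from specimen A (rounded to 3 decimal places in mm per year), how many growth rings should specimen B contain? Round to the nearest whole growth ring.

184 growth rings

Specimen A: correcting the raw count gives 509 − 7 + 4 = 506 true growth rings.
A: 487.8 mm over 506 years gives 487.8 / 506 ≈ 0.964 mm/yr.
For B, 177.7 / 0.964 = 184.34 years ≈ 184 growth rings.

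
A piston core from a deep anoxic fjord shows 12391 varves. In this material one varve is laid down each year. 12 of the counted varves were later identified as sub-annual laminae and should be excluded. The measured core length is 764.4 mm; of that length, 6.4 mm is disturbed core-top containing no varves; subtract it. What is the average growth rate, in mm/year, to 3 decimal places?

After corrections the count is 12391 − 12 = 12379 varves.
Net length = 764.4 − 6.4 = 758.0 mm.
Extension rate ≈ 758.0 / 12379 = 0.061 mm/year.

0.061 mm/year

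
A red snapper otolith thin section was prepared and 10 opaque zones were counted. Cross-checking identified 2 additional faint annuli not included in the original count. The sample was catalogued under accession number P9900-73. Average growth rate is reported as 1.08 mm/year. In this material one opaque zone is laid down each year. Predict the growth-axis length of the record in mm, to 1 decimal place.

13.0 mm

Correcting the raw count gives 10 + 2 = 12 true opaque zones.
Length ≈ 1.08 × 12 = 13.0 mm.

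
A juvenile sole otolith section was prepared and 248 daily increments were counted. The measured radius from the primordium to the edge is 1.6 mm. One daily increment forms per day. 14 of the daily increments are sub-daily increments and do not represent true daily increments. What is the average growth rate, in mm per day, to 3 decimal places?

After corrections the count is 248 − 14 = 234 daily increments.
Mean rate = 1.6 mm / 234 days ≈ 0.007 mm per day.

0.007 mm per day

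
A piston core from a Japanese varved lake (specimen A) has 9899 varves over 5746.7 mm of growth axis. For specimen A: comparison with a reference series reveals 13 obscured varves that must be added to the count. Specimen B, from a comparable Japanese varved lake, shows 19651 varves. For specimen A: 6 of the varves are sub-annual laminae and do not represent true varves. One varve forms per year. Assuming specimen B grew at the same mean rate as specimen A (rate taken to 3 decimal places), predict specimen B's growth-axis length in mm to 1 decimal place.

Specimen A: adjusted count: 9899 − 6 + 13 = 9906 varves.
A: Mean rate = 5746.7 mm / 9906 years ≈ 0.580 mm per year.
Length of B = 0.580 × 19651 = 11397.6 mm.

11397.6 mm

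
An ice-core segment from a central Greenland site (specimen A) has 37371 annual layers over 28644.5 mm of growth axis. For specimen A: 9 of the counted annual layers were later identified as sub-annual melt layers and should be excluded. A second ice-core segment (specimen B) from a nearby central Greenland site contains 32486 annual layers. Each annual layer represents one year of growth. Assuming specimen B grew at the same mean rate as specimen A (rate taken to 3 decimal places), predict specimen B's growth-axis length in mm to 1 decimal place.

24916.8 mm

Specimen A: true annual layer count = 37371 − 9 = 37362.
A: 28644.5 mm over 37362 years gives 28644.5 / 37362 ≈ 0.767 mm/year.
Length of B = 0.767 × 32486 = 24916.8 mm.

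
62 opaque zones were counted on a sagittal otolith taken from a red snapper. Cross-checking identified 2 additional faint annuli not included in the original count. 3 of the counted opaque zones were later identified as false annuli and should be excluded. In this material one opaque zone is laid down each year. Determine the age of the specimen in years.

61 years

True opaque zone count = 62 − 3 + 2 = 61.
With a one-to-one opaque zone periodicity this is 61 years.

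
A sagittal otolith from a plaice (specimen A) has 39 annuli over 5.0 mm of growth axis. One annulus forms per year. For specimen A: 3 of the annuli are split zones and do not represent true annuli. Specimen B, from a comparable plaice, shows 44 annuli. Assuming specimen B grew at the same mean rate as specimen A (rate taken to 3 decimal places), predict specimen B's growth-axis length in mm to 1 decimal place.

6.1 mm

Specimen A: correcting the raw count gives 39 − 3 = 36 true annuli.
A: Extension rate ≈ 5.0 / 36 = 0.139 mm per year.
B's length ≈ 0.139 × 44 = 6.1 mm.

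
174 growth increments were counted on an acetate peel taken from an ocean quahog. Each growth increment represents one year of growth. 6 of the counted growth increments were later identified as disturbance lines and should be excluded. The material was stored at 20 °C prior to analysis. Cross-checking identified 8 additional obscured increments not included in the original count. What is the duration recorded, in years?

True growth increment count = 174 − 6 + 8 = 176.
One growth increment per year makes the duration 176 years.

176 yr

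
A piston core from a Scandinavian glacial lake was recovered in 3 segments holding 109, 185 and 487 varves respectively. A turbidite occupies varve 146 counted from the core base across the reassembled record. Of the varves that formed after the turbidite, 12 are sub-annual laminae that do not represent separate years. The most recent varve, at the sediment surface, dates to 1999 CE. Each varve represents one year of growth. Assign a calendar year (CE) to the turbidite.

Total varves = 109 + 185 + 487 = 781.
The turbidite sits at varve 146 from the core base, so 781 − 146 = 635 varves formed after it.
Excluding 12 false varves: 635 − 12 = 623.
The varve at the sediment surface is 1999 CE, so the turbidite dates to 1999 − 623 = 1376 CE.

1376 CE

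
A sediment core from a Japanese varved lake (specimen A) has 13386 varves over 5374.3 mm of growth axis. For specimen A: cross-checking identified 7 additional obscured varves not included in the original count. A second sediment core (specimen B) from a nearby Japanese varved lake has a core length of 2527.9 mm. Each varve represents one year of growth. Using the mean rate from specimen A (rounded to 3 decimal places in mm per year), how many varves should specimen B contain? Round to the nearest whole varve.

6304 varves

Specimen A: after corrections the count is 13386 + 7 = 13393 varves.
A: 5374.3 mm over 13393 years gives 5374.3 / 13393 ≈ 0.401 mm per year.
B spans 2527.9 / 0.401 = 6303.99 years ≈ 6304 varves.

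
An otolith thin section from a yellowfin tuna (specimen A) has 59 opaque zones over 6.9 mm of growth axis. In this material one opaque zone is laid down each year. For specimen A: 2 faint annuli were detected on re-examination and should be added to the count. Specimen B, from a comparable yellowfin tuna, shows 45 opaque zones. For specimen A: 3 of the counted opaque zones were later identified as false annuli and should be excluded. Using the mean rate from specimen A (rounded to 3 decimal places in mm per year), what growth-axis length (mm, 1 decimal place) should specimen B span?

Specimen A: true opaque zone count = 59 − 3 + 2 = 58.
A: Extension rate ≈ 6.9 / 58 = 0.119 mm per year.
For B, 0.119 mm/year × 45 years = 5.4 mm.

5.4 mm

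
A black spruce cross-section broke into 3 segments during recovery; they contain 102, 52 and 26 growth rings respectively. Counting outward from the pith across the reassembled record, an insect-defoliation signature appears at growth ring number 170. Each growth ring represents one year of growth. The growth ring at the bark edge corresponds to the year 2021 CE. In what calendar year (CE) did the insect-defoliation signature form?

Total growth rings = 102 + 52 + 26 = 180.
180 − 170 = 10 growth rings lie beyond the insect-defoliation signature toward the bark edge.
2021 − 10 = 2011 CE.

2011 CE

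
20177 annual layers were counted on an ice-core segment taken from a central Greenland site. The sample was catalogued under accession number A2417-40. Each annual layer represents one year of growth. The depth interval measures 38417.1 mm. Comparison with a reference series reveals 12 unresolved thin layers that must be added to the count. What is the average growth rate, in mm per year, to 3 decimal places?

1.903 mm per year

Adjusted count: 20177 + 12 = 20189 annual layers.
38417.1 mm over 20189 years gives 38417.1 / 20189 ≈ 1.903 mm per year.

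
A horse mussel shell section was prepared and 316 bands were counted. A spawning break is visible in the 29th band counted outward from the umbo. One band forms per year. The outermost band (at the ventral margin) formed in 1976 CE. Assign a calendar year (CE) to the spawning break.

The spawning break sits at band 29 from the umbo, so 316 − 29 = 287 bands formed after it.
Counting back 287 years from 1976 CE places the spawning break in 1976 − 287 = 1689 CE.

1689 CE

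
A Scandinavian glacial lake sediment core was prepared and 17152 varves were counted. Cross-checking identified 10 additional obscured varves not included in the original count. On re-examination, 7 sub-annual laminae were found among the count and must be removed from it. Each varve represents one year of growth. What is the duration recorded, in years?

17155 years

Correcting the raw count gives 17152 − 7 + 10 = 17155 true varves.
With a one-to-one varve periodicity this is 17155 years.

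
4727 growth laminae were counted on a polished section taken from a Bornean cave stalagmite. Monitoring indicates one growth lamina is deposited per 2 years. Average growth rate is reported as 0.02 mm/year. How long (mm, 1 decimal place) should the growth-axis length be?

189.1 mm

4727 growth laminae at 2 years each span 4727 × 2 = 9454 years.
Predicted length = 0.02 mm/year × 9454 years = 189.1 mm.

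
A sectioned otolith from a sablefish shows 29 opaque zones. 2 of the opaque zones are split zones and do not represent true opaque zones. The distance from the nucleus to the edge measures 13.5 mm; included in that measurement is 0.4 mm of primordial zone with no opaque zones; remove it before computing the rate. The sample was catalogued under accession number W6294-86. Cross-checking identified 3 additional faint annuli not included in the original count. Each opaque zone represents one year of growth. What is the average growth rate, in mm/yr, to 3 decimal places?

Adjusted count: 29 − 2 + 3 = 30 opaque zones.
The growth record spans 13.5 − 0.4 = 13.1 mm.
Extension rate ≈ 13.1 / 30 = 0.437 mm/yr.

0.437 mm/yr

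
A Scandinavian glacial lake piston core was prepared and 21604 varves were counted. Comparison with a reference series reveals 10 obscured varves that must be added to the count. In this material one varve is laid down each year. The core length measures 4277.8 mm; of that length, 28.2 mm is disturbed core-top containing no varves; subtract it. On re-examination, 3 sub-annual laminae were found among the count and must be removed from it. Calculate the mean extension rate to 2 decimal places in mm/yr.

After corrections the count is 21604 − 3 + 10 = 21611 varves.
The growth record spans 4277.8 − 28.2 = 4249.6 mm.
Mean rate = 4249.6 mm / 21611 years ≈ 0.20 mm/yr.

0.20 mm/yr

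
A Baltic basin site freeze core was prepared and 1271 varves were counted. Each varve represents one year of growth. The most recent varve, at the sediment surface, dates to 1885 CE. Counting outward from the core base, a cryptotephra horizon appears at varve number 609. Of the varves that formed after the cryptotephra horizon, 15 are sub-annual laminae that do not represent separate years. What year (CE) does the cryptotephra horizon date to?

The cryptotephra horizon sits at varve 609 from the core base, so 1271 − 609 = 662 varves formed after it.
Removing the 15 false varves leaves 662 − 15 = 647 true varves beyond the cryptotephra horizon.
Counting back 647 years from 1885 CE places the cryptotephra horizon in 1885 − 647 = 1238 CE.

1238 CE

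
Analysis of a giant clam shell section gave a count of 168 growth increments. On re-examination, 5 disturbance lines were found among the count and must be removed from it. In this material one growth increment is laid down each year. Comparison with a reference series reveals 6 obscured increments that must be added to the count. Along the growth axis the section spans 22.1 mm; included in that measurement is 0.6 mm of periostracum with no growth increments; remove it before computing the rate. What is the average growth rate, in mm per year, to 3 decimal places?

Correcting the raw count gives 168 − 5 + 6 = 169 true growth increments.
The growth record spans 22.1 − 0.6 = 21.5 mm.
Mean rate = 21.5 mm / 169 years ≈ 0.127 mm per year.

0.127 mm per year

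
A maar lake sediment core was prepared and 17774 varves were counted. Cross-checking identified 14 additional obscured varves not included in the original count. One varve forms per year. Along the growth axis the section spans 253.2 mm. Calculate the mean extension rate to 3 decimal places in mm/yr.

0.014 mm/yr

Adjusted count: 17774 + 14 = 17788 varves.
253.2 mm over 17788 years gives 253.2 / 17788 ≈ 0.014 mm/yr.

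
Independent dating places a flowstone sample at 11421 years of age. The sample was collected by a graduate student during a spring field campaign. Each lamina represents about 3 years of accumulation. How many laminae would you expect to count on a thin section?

Expected laminae: 11421 / 3 = 3807.
So 3807 laminae should be present.

3807 laminae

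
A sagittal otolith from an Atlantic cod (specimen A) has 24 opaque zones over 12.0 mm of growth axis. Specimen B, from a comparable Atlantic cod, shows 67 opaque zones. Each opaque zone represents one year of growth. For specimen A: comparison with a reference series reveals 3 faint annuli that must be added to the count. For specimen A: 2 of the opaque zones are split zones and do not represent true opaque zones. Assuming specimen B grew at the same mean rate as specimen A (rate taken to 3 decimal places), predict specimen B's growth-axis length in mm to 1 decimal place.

32.2 mm

Specimen A: true opaque zone count = 24 − 2 + 3 = 25.
A: 12.0 mm over 25 years gives 12.0 / 25 ≈ 0.480 mm per year.
For B, 0.480 mm/year × 67 years = 32.2 mm.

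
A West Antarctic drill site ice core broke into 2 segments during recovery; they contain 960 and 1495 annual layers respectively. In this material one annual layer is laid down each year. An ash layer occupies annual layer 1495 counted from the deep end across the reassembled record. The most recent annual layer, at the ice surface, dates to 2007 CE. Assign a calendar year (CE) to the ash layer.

Total annual layers = 960 + 1495 = 2455.
Between annual layer 1495 and the ice surface there are 2455 − 1495 = 960 annual layers.
2007 − 960 = 1047 CE.

1047 CE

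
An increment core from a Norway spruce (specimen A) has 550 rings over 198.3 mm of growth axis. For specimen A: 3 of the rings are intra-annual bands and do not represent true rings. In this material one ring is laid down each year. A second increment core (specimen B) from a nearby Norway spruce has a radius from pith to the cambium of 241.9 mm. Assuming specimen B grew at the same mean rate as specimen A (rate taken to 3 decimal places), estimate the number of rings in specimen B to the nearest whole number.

Specimen A: adjusted count: 550 − 3 = 547 rings.
A: Extension rate ≈ 198.3 / 547 = 0.363 mm/yr.
For B, 241.9 / 0.363 = 666.39 years ≈ 666 rings.

666 rings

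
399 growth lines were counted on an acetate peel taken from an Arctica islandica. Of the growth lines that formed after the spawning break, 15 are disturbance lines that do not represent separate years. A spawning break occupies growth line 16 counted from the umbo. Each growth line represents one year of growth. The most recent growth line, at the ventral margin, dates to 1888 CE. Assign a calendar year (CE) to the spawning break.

1520 CE

The spawning break sits at growth line 16 from the umbo, so 399 − 16 = 383 growth lines formed after it.
Removing the 15 false growth lines leaves 383 − 15 = 368 true growth lines beyond the spawning break.
The growth line at the ventral margin is 1888 CE, so the spawning break dates to 1888 − 368 = 1520 CE.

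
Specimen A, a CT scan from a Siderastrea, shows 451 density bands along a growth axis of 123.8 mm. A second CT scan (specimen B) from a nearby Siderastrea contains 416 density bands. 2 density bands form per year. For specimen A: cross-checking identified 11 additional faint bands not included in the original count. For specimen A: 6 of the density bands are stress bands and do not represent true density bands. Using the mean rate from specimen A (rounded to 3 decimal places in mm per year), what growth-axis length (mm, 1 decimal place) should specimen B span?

112.9 mm

Specimen A: correcting the raw count gives 451 − 6 + 11 = 456 true density bands.
Specimen A: with 2 density bands per year, 456 / 2 = 228 years.
A: 123.8 mm over 228 years gives 123.8 / 228 ≈ 0.543 mm/yr.
Specimen B: dividing by 2 density bands per year: 416 / 2 = 208 years. Length of B = 0.543 × 208 = 112.9 mm.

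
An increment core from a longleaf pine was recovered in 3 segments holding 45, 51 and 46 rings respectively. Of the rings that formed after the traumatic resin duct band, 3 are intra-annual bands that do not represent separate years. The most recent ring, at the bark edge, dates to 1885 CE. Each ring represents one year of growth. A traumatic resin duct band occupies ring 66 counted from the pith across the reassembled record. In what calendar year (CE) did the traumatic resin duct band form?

Total rings = 45 + 51 + 46 = 142.
Between ring 66 and the bark edge there are 142 − 66 = 76 rings.
Removing the 3 false rings leaves 76 − 3 = 73 true rings beyond the traumatic resin duct band.
1885 − 73 = 1812 CE.

1812 CE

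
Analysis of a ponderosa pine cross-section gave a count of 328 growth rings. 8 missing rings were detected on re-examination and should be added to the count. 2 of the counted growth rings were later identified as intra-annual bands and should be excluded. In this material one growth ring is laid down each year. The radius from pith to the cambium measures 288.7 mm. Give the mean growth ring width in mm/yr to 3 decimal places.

0.864 mm/yr

True growth ring count = 328 − 2 + 8 = 334.
Extension rate ≈ 288.7 / 334 = 0.864 mm/yr.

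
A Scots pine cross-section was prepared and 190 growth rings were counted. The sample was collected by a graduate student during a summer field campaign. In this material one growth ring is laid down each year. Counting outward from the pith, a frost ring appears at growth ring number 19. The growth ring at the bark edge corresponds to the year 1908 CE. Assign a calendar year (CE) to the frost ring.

Between growth ring 19 and the bark edge there are 190 − 19 = 171 growth rings.
Counting back 171 years from 1908 CE places the frost ring in 1908 − 171 = 1737 CE.

1737 CE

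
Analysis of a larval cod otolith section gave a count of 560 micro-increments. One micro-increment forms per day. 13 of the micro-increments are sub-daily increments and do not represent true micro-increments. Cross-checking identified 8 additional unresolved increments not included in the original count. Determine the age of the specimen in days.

555 days

After corrections the count is 560 − 13 + 8 = 555 micro-increments.
One micro-increment per day makes the duration 555 days.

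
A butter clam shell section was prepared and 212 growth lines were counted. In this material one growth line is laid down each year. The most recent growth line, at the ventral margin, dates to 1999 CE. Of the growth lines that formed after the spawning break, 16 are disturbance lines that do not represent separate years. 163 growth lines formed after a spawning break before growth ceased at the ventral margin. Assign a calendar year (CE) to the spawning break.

163 growth lines formed after the spawning break.
163 − 16 false = 147 true growth lines after the spawning break.
The growth line at the ventral margin is 1999 CE, so the spawning break dates to 1999 − 147 = 1852 CE.

1852 CE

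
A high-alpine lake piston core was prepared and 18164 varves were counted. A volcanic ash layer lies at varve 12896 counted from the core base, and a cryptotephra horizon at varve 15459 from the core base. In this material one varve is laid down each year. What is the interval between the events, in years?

2563 yr

15459 − 12896 = 2563 varves lie between the two events.
That is 2563 years at one varve per year.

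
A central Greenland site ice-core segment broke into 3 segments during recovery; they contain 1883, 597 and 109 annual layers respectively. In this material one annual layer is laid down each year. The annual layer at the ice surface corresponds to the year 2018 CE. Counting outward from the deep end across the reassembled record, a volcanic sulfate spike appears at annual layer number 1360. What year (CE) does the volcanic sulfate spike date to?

789 CE

Total annual layers = 1883 + 597 + 109 = 2589.
The volcanic sulfate spike sits at annual layer 1360 from the deep end, so 2589 − 1360 = 1229 annual layers formed after it.
The annual layer at the ice surface is 2018 CE, so the volcanic sulfate spike dates to 2018 − 1229 = 789 CE.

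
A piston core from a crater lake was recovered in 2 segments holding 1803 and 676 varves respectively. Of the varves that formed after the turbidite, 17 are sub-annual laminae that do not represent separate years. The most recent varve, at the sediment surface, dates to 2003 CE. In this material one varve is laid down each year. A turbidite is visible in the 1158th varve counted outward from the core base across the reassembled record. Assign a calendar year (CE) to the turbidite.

Total varves = 1803 + 676 = 2479.
2479 − 1158 = 1321 varves lie beyond the turbidite toward the sediment surface.
Removing the 17 false varves leaves 1321 − 17 = 1304 true varves beyond the turbidite.
Counting back 1304 years from 2003 CE places the turbidite in 2003 − 1304 = 699 CE.

699 CE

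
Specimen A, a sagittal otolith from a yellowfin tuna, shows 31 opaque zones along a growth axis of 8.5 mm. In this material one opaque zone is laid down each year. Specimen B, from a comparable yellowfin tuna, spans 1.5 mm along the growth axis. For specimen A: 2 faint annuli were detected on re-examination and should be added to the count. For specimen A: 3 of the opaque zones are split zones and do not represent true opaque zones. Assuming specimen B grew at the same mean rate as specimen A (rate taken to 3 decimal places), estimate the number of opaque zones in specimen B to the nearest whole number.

5 opaque zones

Specimen A: after corrections the count is 31 − 3 + 2 = 30 opaque zones.
A: 8.5 mm over 30 years gives 8.5 / 30 ≈ 0.283 mm/year.
Specimen B: 1.5 mm / 0.283 mm per year = 5.30 years ≈ 5 opaque zones.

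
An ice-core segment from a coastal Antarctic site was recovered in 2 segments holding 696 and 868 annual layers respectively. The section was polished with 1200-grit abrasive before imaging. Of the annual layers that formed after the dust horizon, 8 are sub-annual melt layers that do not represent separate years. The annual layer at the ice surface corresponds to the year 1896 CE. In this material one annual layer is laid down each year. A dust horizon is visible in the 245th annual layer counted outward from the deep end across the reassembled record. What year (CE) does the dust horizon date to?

Total annual layers = 696 + 868 = 1564.
1564 − 245 = 1319 annual layers lie beyond the dust horizon toward the ice surface.
Removing the 8 false annual layers leaves 1319 − 8 = 1311 true annual layers beyond the dust horizon.
The annual layer at the ice surface is 1896 CE, so the dust horizon dates to 1896 − 1311 = 585 CE.

585 CE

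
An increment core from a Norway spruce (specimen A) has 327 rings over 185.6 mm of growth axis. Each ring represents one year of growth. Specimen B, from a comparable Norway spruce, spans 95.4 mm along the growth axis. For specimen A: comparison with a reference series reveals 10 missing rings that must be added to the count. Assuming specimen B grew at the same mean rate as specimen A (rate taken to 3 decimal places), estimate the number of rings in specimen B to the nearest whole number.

173 rings

Specimen A: true ring count = 327 + 10 = 337.
A: 185.6 mm over 337 years gives 185.6 / 337 ≈ 0.551 mm/year.
Specimen B: 95.4 mm / 0.551 mm per year = 173.14 years ≈ 173 rings.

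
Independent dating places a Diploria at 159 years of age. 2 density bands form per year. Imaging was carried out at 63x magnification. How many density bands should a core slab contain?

159 years at 2 density bands per year gives 159 × 2 = 318 density bands.
So 318 density bands should be present.

318 density bands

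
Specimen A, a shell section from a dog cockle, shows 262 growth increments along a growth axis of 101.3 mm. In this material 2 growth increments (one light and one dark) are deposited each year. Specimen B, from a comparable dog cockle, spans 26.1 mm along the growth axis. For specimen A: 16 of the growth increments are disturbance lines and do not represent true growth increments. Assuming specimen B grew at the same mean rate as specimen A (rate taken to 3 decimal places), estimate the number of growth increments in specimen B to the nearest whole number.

63 growth increments

Specimen A: after corrections the count is 262 − 16 = 246 growth increments.
Specimen A: dividing by 2 growth increments per year: 246 / 2 = 123 years.
A: Mean rate = 101.3 mm / 123 years ≈ 0.824 mm/year.
Specimen B: 26.1 mm / 0.824 mm per year = 31.67 years; at 2 growth increments per year that is 31.67 × 2 ≈ 63 growth increments.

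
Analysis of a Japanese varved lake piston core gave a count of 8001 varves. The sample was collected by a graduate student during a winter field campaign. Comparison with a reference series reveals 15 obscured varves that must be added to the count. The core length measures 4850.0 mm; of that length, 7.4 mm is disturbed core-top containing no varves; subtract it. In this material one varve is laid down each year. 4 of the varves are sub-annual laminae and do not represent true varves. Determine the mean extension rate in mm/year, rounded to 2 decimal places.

0.60 mm/year

Adjusted count: 8001 − 4 + 15 = 8012 varves.
Removing the 7.4 mm offcut leaves 4850.0 − 7.4 = 4842.6 mm.
4842.6 mm over 8012 years gives 4842.6 / 8012 ≈ 0.60 mm/year.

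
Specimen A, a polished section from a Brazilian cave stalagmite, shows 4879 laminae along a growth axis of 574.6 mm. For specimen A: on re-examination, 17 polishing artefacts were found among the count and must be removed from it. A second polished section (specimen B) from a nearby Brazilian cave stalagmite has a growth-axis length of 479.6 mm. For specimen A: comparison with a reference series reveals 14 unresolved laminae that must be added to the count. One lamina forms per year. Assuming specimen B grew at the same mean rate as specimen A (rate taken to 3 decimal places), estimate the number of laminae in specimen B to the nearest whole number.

Specimen A: after corrections the count is 4879 − 17 + 14 = 4876 laminae.
A: Mean rate = 574.6 mm / 4876 years ≈ 0.118 mm/yr.
B spans 479.6 / 0.118 = 4064.41 years ≈ 4064 laminae.

4064 laminae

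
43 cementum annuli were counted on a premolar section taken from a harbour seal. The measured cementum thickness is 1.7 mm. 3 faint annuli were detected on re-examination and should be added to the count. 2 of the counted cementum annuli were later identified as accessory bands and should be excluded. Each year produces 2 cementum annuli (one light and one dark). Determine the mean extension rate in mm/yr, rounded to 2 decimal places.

0.08 mm/yr

After corrections the count is 43 − 2 + 3 = 44 cementum annuli.
44 cementum annuli at 2 per year is 44 / 2 = 22 years.
Mean rate = 1.7 mm / 22 years ≈ 0.08 mm/yr.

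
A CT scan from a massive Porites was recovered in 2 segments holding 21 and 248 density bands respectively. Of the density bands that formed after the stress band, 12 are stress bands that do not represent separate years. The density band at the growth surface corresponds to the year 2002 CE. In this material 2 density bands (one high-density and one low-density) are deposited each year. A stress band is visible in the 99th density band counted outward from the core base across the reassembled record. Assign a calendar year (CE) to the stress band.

Total density bands = 21 + 248 = 269.
The stress band sits at density band 99 from the core base, so 269 − 99 = 170 density bands formed after it.
Excluding 12 false density bands: 170 − 12 = 158.
With 2 density bands per year, 158 / 2 = 79 years.
2002 − 79 = 1923 CE.

1923 CE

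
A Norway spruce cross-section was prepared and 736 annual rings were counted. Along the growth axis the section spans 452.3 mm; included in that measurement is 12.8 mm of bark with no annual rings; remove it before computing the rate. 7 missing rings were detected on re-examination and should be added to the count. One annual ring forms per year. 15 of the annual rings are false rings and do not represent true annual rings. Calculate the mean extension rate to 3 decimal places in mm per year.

True annual ring count = 736 − 15 + 7 = 728.
Removing the 12.8 mm offcut leaves 452.3 − 12.8 = 439.5 mm.
Mean rate = 439.5 mm / 728 years ≈ 0.604 mm per year.

0.604 mm per year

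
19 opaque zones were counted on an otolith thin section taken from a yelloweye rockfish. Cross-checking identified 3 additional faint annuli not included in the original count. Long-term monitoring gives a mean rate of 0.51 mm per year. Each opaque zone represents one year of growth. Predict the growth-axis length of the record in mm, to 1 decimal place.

11.2 mm

Correcting the raw count gives 19 + 3 = 22 true opaque zones.
Length ≈ 0.51 × 22 = 11.2 mm.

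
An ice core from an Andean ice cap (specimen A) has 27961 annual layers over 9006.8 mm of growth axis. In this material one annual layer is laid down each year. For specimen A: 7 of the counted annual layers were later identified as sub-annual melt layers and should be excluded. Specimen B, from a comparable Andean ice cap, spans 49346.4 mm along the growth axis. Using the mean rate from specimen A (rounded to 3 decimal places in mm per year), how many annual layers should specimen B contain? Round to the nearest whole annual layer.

153250 annual layers

Specimen A: adjusted count: 27961 − 7 = 27954 annual layers.
A: Mean rate = 9006.8 mm / 27954 years ≈ 0.322 mm/yr.
Specimen B: 49346.4 mm / 0.322 mm per year = 153249.69 years ≈ 153250 annual layers.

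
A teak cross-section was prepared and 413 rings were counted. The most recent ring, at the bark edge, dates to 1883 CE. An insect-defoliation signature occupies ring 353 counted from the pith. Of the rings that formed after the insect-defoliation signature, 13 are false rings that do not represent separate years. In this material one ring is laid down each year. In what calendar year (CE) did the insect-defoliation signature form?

The insect-defoliation signature sits at ring 353 from the pith, so 413 − 353 = 60 rings formed after it.
Excluding 13 false rings: 60 − 13 = 47.
Counting back 47 years from 1883 CE places the insect-defoliation signature in 1883 − 47 = 1836 CE.

1836 CE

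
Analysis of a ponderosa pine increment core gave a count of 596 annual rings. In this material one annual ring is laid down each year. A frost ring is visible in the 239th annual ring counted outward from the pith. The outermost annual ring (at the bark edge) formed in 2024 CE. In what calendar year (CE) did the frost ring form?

Between annual ring 239 and the bark edge there are 596 − 239 = 357 annual rings.
2024 − 357 = 1667 CE.

1667 CE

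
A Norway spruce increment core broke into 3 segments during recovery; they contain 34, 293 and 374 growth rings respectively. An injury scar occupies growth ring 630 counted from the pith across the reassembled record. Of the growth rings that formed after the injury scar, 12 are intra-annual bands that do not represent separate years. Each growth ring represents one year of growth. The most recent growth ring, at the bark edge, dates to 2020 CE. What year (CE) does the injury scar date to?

Total growth rings = 34 + 293 + 374 = 701.
Between growth ring 630 and the bark edge there are 701 − 630 = 71 growth rings.
Removing the 12 false growth rings leaves 71 − 12 = 59 true growth rings beyond the injury scar.
2020 − 59 = 1961 CE.

1961 CE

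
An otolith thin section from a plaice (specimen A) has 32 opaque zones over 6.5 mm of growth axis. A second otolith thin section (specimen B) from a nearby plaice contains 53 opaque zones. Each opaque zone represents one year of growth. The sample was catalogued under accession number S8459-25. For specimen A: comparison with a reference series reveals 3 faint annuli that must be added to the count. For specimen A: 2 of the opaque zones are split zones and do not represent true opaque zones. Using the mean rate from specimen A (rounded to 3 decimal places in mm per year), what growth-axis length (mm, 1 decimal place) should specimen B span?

Specimen A: after corrections the count is 32 − 2 + 3 = 33 opaque zones.
A: Mean rate = 6.5 mm / 33 years ≈ 0.197 mm/year.
For B, 0.197 mm/year × 53 years = 10.4 mm.

10.4 mm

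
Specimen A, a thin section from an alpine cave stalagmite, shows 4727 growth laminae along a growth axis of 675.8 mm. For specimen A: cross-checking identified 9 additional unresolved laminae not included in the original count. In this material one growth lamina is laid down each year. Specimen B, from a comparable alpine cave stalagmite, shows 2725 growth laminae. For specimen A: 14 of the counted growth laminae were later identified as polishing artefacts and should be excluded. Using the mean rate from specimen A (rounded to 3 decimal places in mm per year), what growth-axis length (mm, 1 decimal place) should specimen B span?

Specimen A: adjusted count: 4727 − 14 + 9 = 4722 growth laminae.
A: Extension rate ≈ 675.8 / 4722 = 0.143 mm/year.
Length of B = 0.143 × 2725 = 389.7 mm.

389.7 mm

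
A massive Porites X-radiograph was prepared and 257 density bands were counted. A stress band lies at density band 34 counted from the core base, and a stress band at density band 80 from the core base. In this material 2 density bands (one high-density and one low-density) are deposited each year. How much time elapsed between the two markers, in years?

23 years

80 − 34 = 46 density bands lie between the two events.
With 2 density bands per year, 46 / 2 = 23 years.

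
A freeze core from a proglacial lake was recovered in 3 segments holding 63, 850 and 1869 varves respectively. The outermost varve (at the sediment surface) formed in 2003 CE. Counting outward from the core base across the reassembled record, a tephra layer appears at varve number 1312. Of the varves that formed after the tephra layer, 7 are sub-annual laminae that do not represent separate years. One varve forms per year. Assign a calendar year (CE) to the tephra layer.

Total varves = 63 + 850 + 1869 = 2782.
2782 − 1312 = 1470 varves lie beyond the tephra layer toward the sediment surface.
1470 − 7 false = 1463 true varves after the tephra layer.
2003 − 1463 = 540 CE.

540 CE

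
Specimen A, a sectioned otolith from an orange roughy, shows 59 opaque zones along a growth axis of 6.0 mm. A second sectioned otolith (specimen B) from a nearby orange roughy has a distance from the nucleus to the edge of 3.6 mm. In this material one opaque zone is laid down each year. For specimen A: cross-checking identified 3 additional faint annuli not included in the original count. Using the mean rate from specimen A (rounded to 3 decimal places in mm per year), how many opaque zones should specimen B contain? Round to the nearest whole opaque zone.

Specimen A: adjusted count: 59 + 3 = 62 opaque zones.
A: 6.0 mm over 62 years gives 6.0 / 62 ≈ 0.097 mm/yr.
Specimen B: 3.6 mm / 0.097 mm per year = 37.11 years ≈ 37 opaque zones.

37 opaque zones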